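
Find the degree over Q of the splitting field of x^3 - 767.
[K : Q] = 6

The roots of x^3 - 767 are ∛767, ω∛767, ω^2∛767 where ω = e^(2πi/3) is a primitive cube root of unity, so K = Q(∛767, ω). Now [Q(∛767):Q] = 3 (since 767 is not a perfect cube, x^3 - 767 is irreducible) and [Q(ω):Q] = 2. Both 2 and 3 divide [K:Q], and [K:Q] ≤ 3·2 = 6, so [K:Q] = 6. (Equivalently: Q(∛767) ⊂ R but ω ∉ R, so [K : Q(∛767)] = 2.)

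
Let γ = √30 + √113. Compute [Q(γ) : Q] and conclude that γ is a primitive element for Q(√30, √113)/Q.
[Q(γ) : Q] = 4 (equivalently, Q(γ) = Q(√30, √113))

Obviously Q(γ) ⊆ Q(√30, √113), and [Q(√30, √113):Q] = 4 (since 30, 113 are distinct squarefree integers > 1 with 3390 not a perfect square). To show equality we compute the minimal polynomial of γ. From γ = √30 + √113: γ^2 = 30 + 2√(3390) + 113 = 143 + 2√(3390), so γ^2 - 143 = 2√(3390); squaring, (γ^2 - 143)^2 = 4·3390, i.e. γ^4 - 286γ^2 + 20449 - 13560 = 0, i.e. γ^4 - 286γ^2 + 6889 = 0. So γ is a root of x^4 - 286x^2 + 6889. This polynomial is irreducible over Q: it has no rational root (each ±√30 ± √113 is irrational), and any factorization into two quadratics over Q would force √(3390) ∈ Q (pairing opposite roots) or √30, √113 ∈ Q (other pairings), all impossible. Hence [Q(γ):Q] = 4 = [Q(√30, √113):Q], so Q(γ) = Q(√30, √113).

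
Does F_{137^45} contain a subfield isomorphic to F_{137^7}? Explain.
No: F_{137^7} is not a subfield of F_{137^45}

F_{p^m} embeds in F_{p^n} iff m | n. Here 7 ∤ 45 (since 45 = 6·7 + 3 with remainder 3 ≠ 0), so F_{137^7} is not a subfield of F_{137^45}. Equivalently: if it were, the tower law would give 7 = [F_{137^7}:F_137] dividing [F_{137^45}:F_137] = 45, contradiction.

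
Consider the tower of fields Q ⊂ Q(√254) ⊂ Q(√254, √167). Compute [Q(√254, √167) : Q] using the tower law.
[Q(√254, √167) : Q] = 4

[Q(√254):Q] = 2 (min poly x^2 - 254, irreducible since 254 is squarefree > 1). For the top step, suppose √167 ∈ Q(√254), say √167 = c + d√254 with c, d ∈ Q. Squaring: 167 = c^2 + 254d^2 + 2cd√254. Since √254 ∉ Q this forces 2cd = 0. If d = 0 then √167 = c ∈ Q, contradicting 167 squarefree > 1. If c = 0 then 167 = 254d^2, so 254·167 = (254d)^2 is a perfect square in Q — but 254·167 = 42418 is not a perfect square (since 254 and 167 are distinct squarefree integers). Contradiction. Hence √167 ∉ Q(√254), so x^2 - 167 stays irreducible over Q(√254) and [Q(√254, √167) : Q(√254)] = 2. By the tower law, [Q(√254, √167) : Q] = 2 · 2 = 4.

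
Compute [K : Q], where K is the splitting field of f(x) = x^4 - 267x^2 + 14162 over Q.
[K : Q] = 4

Solving the quadratic in x^2: x^2 = (267 ± √(267^2 - 4·14162))/2 = (267 ± √14641)/2 = (267 ± 121)/2, giving x^2 = 194 or x^2 = 73. So f(x) = (x^2 - 194)(x^2 - 73) and the roots of f are ±√194, ±√73. Hence the splitting field is K = Q(√194, √73). Since 194 and 73 are distinct squarefree integers > 1, their product 14162 is not a perfect square, so √73 ∉ Q(√194). By the tower law [K:Q] = [Q(√194,√73):Q(√194)] · [Q(√194):Q] = 2 · 2 = 4.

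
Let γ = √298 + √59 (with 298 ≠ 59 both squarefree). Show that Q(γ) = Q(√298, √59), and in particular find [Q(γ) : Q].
[Q(γ) : Q] = 4 (equivalently, Q(γ) = Q(√298, √59))

Obviously Q(γ) ⊆ Q(√298, √59), and [Q(√298, √59):Q] = 4 (since 298, 59 are distinct squarefree integers > 1 with 17582 not a perfect square). To show equality we compute the minimal polynomial of γ. From γ = √298 + √59: γ^2 = 298 + 2√(17582) + 59 = 357 + 2√(17582), so γ^2 - 357 = 2√(17582); squaring, (γ^2 - 357)^2 = 4·17582, i.e. γ^4 - 714γ^2 + 127449 - 70328 = 0, i.e. γ^4 - 714γ^2 + 57121 = 0. So γ is a root of x^4 - 714x^2 + 57121. This polynomial is irreducible over Q: it has no rational root (each ±√298 ± √59 is irrational), and any factorization into two quadratics over Q would force √(17582) ∈ Q (pairing opposite roots) or √298, √59 ∈ Q (other pairings), all impossible. Hence [Q(γ):Q] = 4 = [Q(√298, √59):Q], so Q(γ) = Q(√298, √59).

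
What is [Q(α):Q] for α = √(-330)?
[Q(α):Q] = 2

[Q(α):Q] equals the degree of the minimal polynomial of α. Here α^2 = -330 and x^2 + 330 is irreducible (d = -330 is squarefree, ≠ 1, hence not a square), so deg(m_α) = 2. Thus [Q(α):Q] = 2.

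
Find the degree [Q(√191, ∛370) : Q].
[Q(√191, ∛370) : Q] = 6

Let L = Q(√191, ∛370). Since Q(√191) ⊂ L and [Q(√191):Q] = 2, the tower law gives 2 | [L:Q]. Likewise Q(∛370) ⊂ L with [Q(∛370):Q] = 3 (because 370 is not a perfect cube), so 3 | [L:Q]. As gcd(2,3) = 1, [L:Q] is divisible by 6. Conversely L is generated over Q by √191 and ∛370, so [L:Q] ≤ 2·3 = 6. Therefore [Q(√191, ∛370) : Q] = 6.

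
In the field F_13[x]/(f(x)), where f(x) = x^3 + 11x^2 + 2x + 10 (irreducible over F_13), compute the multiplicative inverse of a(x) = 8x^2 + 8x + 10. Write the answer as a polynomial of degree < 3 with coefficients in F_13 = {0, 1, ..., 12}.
a(x)^(-1) ≡ 5x^2 + 2x + 10 (mod f(x))

Since f is irreducible over F_13, F_13[x]/(f) is a field and a(x) ≠ 0 has an inverse. Apply the extended Euclidean algorithm to f(x) and a(x) in F_13[x]: f(x) = (5x + 11)·a(x) + (7x + 4);  a(x) = (3x + 5)·(7x + 4) + (3). The last nonzero remainder is the constant 3 = gcd(f, a) in F_13. Back-substituting through the division chain expresses 3 = s(x)·a(x) + t(x)·f(x) with s(x) ≡ 2x^2 + 6x + 4 (mod f), so (2x^2 + 6x + 4)·a(x) ≡ 3 (mod f). Multiplying by 3^(-1) ≡ 9 in F_13 gives a(x)^(-1) ≡ 9·(2x^2 + 6x + 4) ≡ 5x^2 + 2x + 10 (mod f). Check: (8x^2 + 8x + 10)·(5x^2 + 2x + 10) = x^4 + 4x^3 + 3x^2 + 9x + 9 ≡ 1 (mod x^3 + 11x^2 + 2x + 10).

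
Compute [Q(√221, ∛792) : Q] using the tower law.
[Q(√221, ∛792) : Q] = 6

Let L = Q(√221, ∛792). Since Q(√221) ⊂ L and [Q(√221):Q] = 2, the tower law gives 2 | [L:Q]. Likewise Q(∛792) ⊂ L with [Q(∛792):Q] = 3 (because 792 is not a perfect cube), so 3 | [L:Q]. As gcd(2,3) = 1, [L:Q] is divisible by 6. Conversely L is generated over Q by √221 and ∛792, so [L:Q] ≤ 2·3 = 6. Therefore [Q(√221, ∛792) : Q] = 6.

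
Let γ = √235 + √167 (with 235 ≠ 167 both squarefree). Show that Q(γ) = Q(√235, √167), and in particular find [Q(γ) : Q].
[Q(γ) : Q] = 4 (equivalently, Q(γ) = Q(√235, √167))

Obviously Q(γ) ⊆ Q(√235, √167), and [Q(√235, √167):Q] = 4 (since 235, 167 are distinct squarefree integers > 1 with 39245 not a perfect square). To show equality we compute the minimal polynomial of γ. From γ = √235 + √167: γ^2 = 235 + 2√(39245) + 167 = 402 + 2√(39245), so γ^2 - 402 = 2√(39245); squaring, (γ^2 - 402)^2 = 4·39245, i.e. γ^4 - 804γ^2 + 161604 - 156980 = 0, i.e. γ^4 - 804γ^2 + 4624 = 0. So γ is a root of x^4 - 804x^2 + 4624. This polynomial is irreducible over Q: it has no rational root (each ±√235 ± √167 is irrational), and any factorization into two quadratics over Q would force √(39245) ∈ Q (pairing opposite roots) or √235, √167 ∈ Q (other pairings), all impossible. Hence [Q(γ):Q] = 4 = [Q(√235, √167):Q], so Q(γ) = Q(√235, √167).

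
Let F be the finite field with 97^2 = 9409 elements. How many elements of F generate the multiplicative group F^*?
There are φ(9408) = 2688 primitive elements

F_q^* is cyclic of order q - 1 = 9408. A cyclic group of order m has exactly φ(m) generators. Here m = 9408 = 2^6 · 3 · 7^2, so the number of primitive elements is φ(9408) = 2688.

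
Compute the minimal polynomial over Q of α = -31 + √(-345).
m_α(x) = x^2 + 62x + 1306

From α + 31 = √(-345), squaring gives (α + 31)^2 = -345, i.e. α^2 + 62α + 961 = -345, so α^2 + 62α + 1306 = 0. The discriminant of x^2 + 62x + 1306 is (62)^2 - 4·(1306) = 3844 - 5224 = -1380, and 4·(-345) is not a perfect square in Q since -345 is squarefree and ≠ 1. Hence x^2 + 62x + 1306 is irreducible over Q and is the minimal polynomial of α.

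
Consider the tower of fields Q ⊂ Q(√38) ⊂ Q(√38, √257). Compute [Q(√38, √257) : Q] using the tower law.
[Q(√38, √257) : Q] = 4

[Q(√38):Q] = 2 (min poly x^2 - 38, irreducible since 38 is squarefree > 1). For the top step, suppose √257 ∈ Q(√38), say √257 = c + d√38 with c, d ∈ Q. Squaring: 257 = c^2 + 38d^2 + 2cd√38. Since √38 ∉ Q this forces 2cd = 0. If d = 0 then √257 = c ∈ Q, contradicting 257 squarefree > 1. If c = 0 then 257 = 38d^2, so 38·257 = (38d)^2 is a perfect square in Q — but 38·257 = 9766 is not a perfect square (since 38 and 257 are distinct squarefree integers). Contradiction. Hence √257 ∉ Q(√38), so x^2 - 257 stays irreducible over Q(√38) and [Q(√38, √257) : Q(√38)] = 2. By the tower law, [Q(√38, √257) : Q] = 2 · 2 = 4.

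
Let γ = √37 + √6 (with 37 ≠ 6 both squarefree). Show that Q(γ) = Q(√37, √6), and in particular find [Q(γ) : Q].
[Q(γ) : Q] = 4 (equivalently, Q(γ) = Q(√37, √6))

Obviously Q(γ) ⊆ Q(√37, √6), and [Q(√37, √6):Q] = 4 (since 37, 6 are distinct squarefree integers > 1 with 222 not a perfect square). To show equality we compute the minimal polynomial of γ. From γ = √37 + √6: γ^2 = 37 + 2√(222) + 6 = 43 + 2√(222), so γ^2 - 43 = 2√(222); squaring, (γ^2 - 43)^2 = 4·222, i.e. γ^4 - 86γ^2 + 1849 - 888 = 0, i.e. γ^4 - 86γ^2 + 961 = 0. So γ is a root of x^4 - 86x^2 + 961. This polynomial is irreducible over Q: it has no rational root (each ±√37 ± √6 is irrational), and any factorization into two quadratics over Q would force √(222) ∈ Q (pairing opposite roots) or √37, √6 ∈ Q (other pairings), all impossible. Hence [Q(γ):Q] = 4 = [Q(√37, √6):Q], so Q(γ) = Q(√37, √6).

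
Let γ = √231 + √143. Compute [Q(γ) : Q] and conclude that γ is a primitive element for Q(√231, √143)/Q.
[Q(γ) : Q] = 4 (equivalently, Q(γ) = Q(√231, √143))

Obviously Q(γ) ⊆ Q(√231, √143), and [Q(√231, √143):Q] = 4 (since 231, 143 are distinct squarefree integers > 1 with 33033 not a perfect square). To show equality we compute the minimal polynomial of γ. From γ = √231 + √143: γ^2 = 231 + 2√(33033) + 143 = 374 + 2√(33033), so γ^2 - 374 = 2√(33033); squaring, (γ^2 - 374)^2 = 4·33033, i.e. γ^4 - 748γ^2 + 139876 - 132132 = 0, i.e. γ^4 - 748γ^2 + 7744 = 0. So γ is a root of x^4 - 748x^2 + 7744. This polynomial is irreducible over Q: it has no rational root (each ±√231 ± √143 is irrational), and any factorization into two quadratics over Q would force √(33033) ∈ Q (pairing opposite roots) or √231, √143 ∈ Q (other pairings), all impossible. Hence [Q(γ):Q] = 4 = [Q(√231, √143):Q], so Q(γ) = Q(√231, √143).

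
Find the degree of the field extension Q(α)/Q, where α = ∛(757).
[Q(α):Q] = 3

The minimal polynomial of α is x^3 - 757, irreducible over Q since 757 is not a perfect cube (so x^3 - 757 has no rational root). Hence [Q(α):Q] = deg(m_α) = 3.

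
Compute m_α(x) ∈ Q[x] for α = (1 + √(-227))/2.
m_α(x) = x^2 - x + 57

From 2α - 1 = √(-227), squaring gives (2α - 1)^2 = -227, i.e. 4α^2 - 4α + 1 = -227, so α^2 - α + (1 + 227)/4 = 0. Since -227 ≡ 1 (mod 4), (1 + 227)/4 = 57 ∈ Z. The polynomial x^2 - x + 57 has discriminant 1 - 4·(57) = -227, which is not a perfect square in Q (d = -227 is squarefree and ≠ 1), so x^2 - x + 57 is irreducible over Q. It is the minimal polynomial of α.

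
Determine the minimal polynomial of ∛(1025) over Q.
m_α(x) = x^3 - 1025

α satisfies α^3 = 1025, so x^3 - 1025 annihilates α. By the rational root test, a rational root p/q (in lowest terms) of x^3 - 1025 would satisfy p^3 = 1025 q^3, forcing q = 1 and p^3 = 1025; but 1025 is not a perfect cube, contradiction. A monic cubic over Q with no rational root is irreducible (any nontrivial factorization would include a linear factor). Hence x^3 - 1025 is the minimal polynomial of α, and in particular [Q(α):Q] = 3.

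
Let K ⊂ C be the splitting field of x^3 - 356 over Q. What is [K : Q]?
[K : Q] = 6

The roots of x^3 - 356 are ∛356, ω∛356, ω^2∛356 where ω = e^(2πi/3) is a primitive cube root of unity, so K = Q(∛356, ω). Now [Q(∛356):Q] = 3 (since 356 is not a perfect cube, x^3 - 356 is irreducible) and [Q(ω):Q] = 2. Both 2 and 3 divide [K:Q], and [K:Q] ≤ 3·2 = 6, so [K:Q] = 6. (Equivalently: Q(∛356) ⊂ R but ω ∉ R, so [K : Q(∛356)] = 2.)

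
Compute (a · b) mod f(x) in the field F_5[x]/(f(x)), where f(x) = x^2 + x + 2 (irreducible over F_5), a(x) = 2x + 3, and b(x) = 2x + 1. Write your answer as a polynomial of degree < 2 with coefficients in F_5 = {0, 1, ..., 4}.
a · b ≡ 4x (mod f(x))

Multiply in F_5[x]: a(x)·b(x) = (2x + 3)·(2x + 1) = 4x^2 + 3x + 3. This has degree ≥ 2, so divide by f(x) over F_5: 4x^2 + 3x + 3 = (4)·(x^2 + x + 2) + (4x). Hence a·b ≡ 4x (mod f). (F_5[x]/(f) is a field with 5^2 = 25 elements since f is irreducible of degree 2.)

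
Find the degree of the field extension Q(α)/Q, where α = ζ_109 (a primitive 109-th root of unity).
[Q(α):Q] = 108

The minimal polynomial of ζ_109 over Q is the 109-th cyclotomic polynomial Φ_109(x), which is irreducible over Q and has degree φ(109) = 108. Hence [Q(α):Q] = φ(109) = 108.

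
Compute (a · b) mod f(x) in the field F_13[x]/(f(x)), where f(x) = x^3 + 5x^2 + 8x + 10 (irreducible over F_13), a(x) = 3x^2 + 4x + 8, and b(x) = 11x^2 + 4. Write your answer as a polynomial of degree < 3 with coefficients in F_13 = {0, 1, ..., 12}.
a · b ≡ 12x^2 + 4x + 7 (mod f(x))

Multiply in F_13[x]: a(x)·b(x) = (3x^2 + 4x + 8)·(11x^2 + 4) = 7x^4 + 5x^3 + 9x^2 + 3x + 6. This has degree ≥ 3, so divide by f(x) over F_13: 7x^4 + 5x^3 + 9x^2 + 3x + 6 = (7x + 9)·(x^3 + 5x^2 + 8x + 10) + (12x^2 + 4x + 7). Hence a·b ≡ 12x^2 + 4x + 7 (mod f). (F_13[x]/(f) is a field with 13^3 = 2197 elements since f is irreducible of degree 3.)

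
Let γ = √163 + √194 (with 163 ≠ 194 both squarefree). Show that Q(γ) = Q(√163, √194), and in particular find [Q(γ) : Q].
[Q(γ) : Q] = 4 (equivalently, Q(γ) = Q(√163, √194))

Obviously Q(γ) ⊆ Q(√163, √194), and [Q(√163, √194):Q] = 4 (since 163, 194 are distinct squarefree integers > 1 with 31622 not a perfect square). To show equality we compute the minimal polynomial of γ. From γ = √163 + √194: γ^2 = 163 + 2√(31622) + 194 = 357 + 2√(31622), so γ^2 - 357 = 2√(31622); squaring, (γ^2 - 357)^2 = 4·31622, i.e. γ^4 - 714γ^2 + 127449 - 126488 = 0, i.e. γ^4 - 714γ^2 + 961 = 0. So γ is a root of x^4 - 714x^2 + 961. This polynomial is irreducible over Q: it has no rational root (each ±√163 ± √194 is irrational), and any factorization into two quadratics over Q would force √(31622) ∈ Q (pairing opposite roots) or √163, √194 ∈ Q (other pairings), all impossible. Hence [Q(γ):Q] = 4 = [Q(√163, √194):Q], so Q(γ) = Q(√163, √194).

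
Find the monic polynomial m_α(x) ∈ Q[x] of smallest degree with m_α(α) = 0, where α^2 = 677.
m_α(x) = x^2 - 677

α satisfies α^2 - 677 = 0, so x^2 - 677 annihilates α. Since d = 677 is squarefree and ≠ 1, it is not a perfect square in Q, so x^2 - 677 has no rational root and is therefore irreducible over Q (a degree-2 polynomial over a field is irreducible iff it has no root). Hence m_α(x) = x^2 - 677.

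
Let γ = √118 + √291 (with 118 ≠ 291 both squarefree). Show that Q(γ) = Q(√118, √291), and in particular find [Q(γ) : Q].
[Q(γ) : Q] = 4 (equivalently, Q(γ) = Q(√118, √291))

Obviously Q(γ) ⊆ Q(√118, √291), and [Q(√118, √291):Q] = 4 (since 118, 291 are distinct squarefree integers > 1 with 34338 not a perfect square). To show equality we compute the minimal polynomial of γ. From γ = √118 + √291: γ^2 = 118 + 2√(34338) + 291 = 409 + 2√(34338), so γ^2 - 409 = 2√(34338); squaring, (γ^2 - 409)^2 = 4·34338, i.e. γ^4 - 818γ^2 + 167281 - 137352 = 0, i.e. γ^4 - 818γ^2 + 29929 = 0. So γ is a root of x^4 - 818x^2 + 29929. This polynomial is irreducible over Q: it has no rational root (each ±√118 ± √291 is irrational), and any factorization into two quadratics over Q would force √(34338) ∈ Q (pairing opposite roots) or √118, √291 ∈ Q (other pairings), all impossible. Hence [Q(γ):Q] = 4 = [Q(√118, √291):Q], so Q(γ) = Q(√118, √291).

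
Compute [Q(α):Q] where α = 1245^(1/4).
[Q(α):Q] = 4

α is a root of x^4 - 1245. By Eisenstein's criterion at the prime p = 3 (which divides the constant term 1245 but p^2 = 9 does not, since 1245 is squarefree), x^4 - 1245 is irreducible over Q. Hence [Q(α):Q] = 4.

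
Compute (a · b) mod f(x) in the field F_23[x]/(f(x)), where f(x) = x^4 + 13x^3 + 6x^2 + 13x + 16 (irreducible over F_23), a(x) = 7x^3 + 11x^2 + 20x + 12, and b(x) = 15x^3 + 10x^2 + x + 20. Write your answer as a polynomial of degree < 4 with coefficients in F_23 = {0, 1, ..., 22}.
a · b ≡ 20x^3 + 16x^2 + 8x + 11 (mod f(x))

Multiply in F_23[x]: a(x)·b(x) = (7x^3 + 11x^2 + 20x + 12)·(15x^3 + 10x^2 + x + 20) = 13x^6 + 5x^5 + 3x^4 + 2x^3 + 15x^2 + 21x + 10. This has degree ≥ 4, so divide by f(x) over F_23: 13x^6 + 5x^5 + 3x^4 + 2x^3 + 15x^2 + 21x + 10 = (13x^2 + 20x + 10)·(x^4 + 13x^3 + 6x^2 + 13x + 16) + (20x^3 + 16x^2 + 8x + 11). Hence a·b ≡ 20x^3 + 16x^2 + 8x + 11 (mod f). (F_23[x]/(f) is a field with 23^4 = 279841 elements since f is irreducible of degree 4.)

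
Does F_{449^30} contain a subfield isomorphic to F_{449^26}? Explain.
No: F_{449^26} is not a subfield of F_{449^30}

F_{p^m} embeds in F_{p^n} iff m | n. Here 26 ∤ 30 (since 30 = 1·26 + 4 with remainder 4 ≠ 0), so F_{449^26} is not a subfield of F_{449^30}. Equivalently: if it were, the tower law would give 26 = [F_{449^26}:F_449] dividing [F_{449^30}:F_449] = 30, contradiction.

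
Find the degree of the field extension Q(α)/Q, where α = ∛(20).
[Q(α):Q] = 3

The minimal polynomial of α is x^3 - 20, irreducible over Q since 20 is not a perfect cube (so x^3 - 20 has no rational root). Hence [Q(α):Q] = deg(m_α) = 3.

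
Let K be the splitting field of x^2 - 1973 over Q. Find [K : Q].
[K : Q] = 2

f(x) = x^2 - 1973 factors as (x - √1973)(x + √1973). The splitting field is K = Q(√1973). Since 1973 is squarefree and > 1, it is not a perfect square, so x^2 - 1973 is irreducible over Q and [Q(√1973) : Q] = 2. Hence [K : Q] = 2.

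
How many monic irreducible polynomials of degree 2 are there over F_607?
There are 183921 monic irreducible polynomials of degree 2 over F_607

Each element of F_{607^2} that lies in no proper subfield is a root of exactly one monic irreducible of degree 2 over F_607, and each such polynomial has 2 distinct roots in F_{607^2}. By Möbius inversion the count is N_607(2) = (1/2) Σ_{d|2} μ(2/d) · 607^d = (1/2)(μ(2)·607^1 + μ(1)·607^2) = 367842/2 = 183921.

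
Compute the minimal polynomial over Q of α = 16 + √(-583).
m_α(x) = x^2 - 32x + 839

From α - 16 = √(-583), squaring gives (α - 16)^2 = -583, i.e. α^2 - 32α + 256 = -583, so α^2 - 32α + 839 = 0. The discriminant of x^2 - 32x + 839 is (-32)^2 - 4·(839) = 1024 - 3356 = -2332, and 4·(-583) is not a perfect square in Q since -583 is squarefree and ≠ 1. Hence x^2 - 32x + 839 is irreducible over Q and is the minimal polynomial of α.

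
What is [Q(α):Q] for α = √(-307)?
[Q(α):Q] = 2

[Q(α):Q] equals the degree of the minimal polynomial of α. Here α^2 = -307 and x^2 + 307 is irreducible (d = -307 is squarefree, ≠ 1, hence not a square), so deg(m_α) = 2. Thus [Q(α):Q] = 2.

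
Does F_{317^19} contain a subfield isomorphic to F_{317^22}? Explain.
No: F_{317^22} is not a subfield of F_{317^19}

F_{p^m} embeds in F_{p^n} iff m | n. Here 22 ∤ 19 (since 19 = 0·22 + 19 with remainder 19 ≠ 0), so F_{317^22} is not a subfield of F_{317^19}. Equivalently: if it were, the tower law would give 22 = [F_{317^22}:F_317] dividing [F_{317^19}:F_317] = 19, contradiction.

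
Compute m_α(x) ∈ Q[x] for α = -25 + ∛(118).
m_α(x) = x^3 + 75x^2 + 1875x + 15507

Set β = α + 25 = ∛(118), so β^3 = 118. Then (α + 25)^3 - 118 = 0, i.e. α is a root of g(x) = (x + 25)^3 - 118 = x^3 + 75x^2 + 1875x + 15507. Since g(x) = h(x + 25) where h(x) = x^3 - 118, and h is irreducible over Q (because 118 is not a perfect cube, so h has no rational root, and a monic cubic with no rational root is irreducible), g is also irreducible (irreducibility is preserved under the substitution x → x + 25). Hence m_α(x) = x^3 + 75x^2 + 1875x + 15507.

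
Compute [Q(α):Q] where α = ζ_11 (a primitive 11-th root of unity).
[Q(α):Q] = 10

The minimal polynomial of ζ_11 over Q is the 11-th cyclotomic polynomial Φ_11(x), which is irreducible over Q and has degree φ(11) = 10. Hence [Q(α):Q] = φ(11) = 10.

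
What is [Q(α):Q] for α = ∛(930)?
[Q(α):Q] = 3

The minimal polynomial of α is x^3 - 930, irreducible over Q since 930 is not a perfect cube (so x^3 - 930 has no rational root). Hence [Q(α):Q] = deg(m_α) = 3.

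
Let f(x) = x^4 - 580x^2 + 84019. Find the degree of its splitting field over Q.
[K : Q] = 4

Solving the quadratic in x^2: x^2 = (580 ± √(580^2 - 4·84019))/2 = (580 ± √324)/2 = (580 ± 18)/2, giving x^2 = 299 or x^2 = 281. So f(x) = (x^2 - 299)(x^2 - 281) and the roots of f are ±√299, ±√281. Hence the splitting field is K = Q(√299, √281). Since 299 and 281 are distinct squarefree integers > 1, their product 84019 is not a perfect square, so √281 ∉ Q(√299). By the tower law [K:Q] = [Q(√299,√281):Q(√299)] · [Q(√299):Q] = 2 · 2 = 4.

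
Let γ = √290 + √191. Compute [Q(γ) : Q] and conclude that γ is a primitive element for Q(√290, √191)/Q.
[Q(γ) : Q] = 4 (equivalently, Q(γ) = Q(√290, √191))

Obviously Q(γ) ⊆ Q(√290, √191), and [Q(√290, √191):Q] = 4 (since 290, 191 are distinct squarefree integers > 1 with 55390 not a perfect square). To show equality we compute the minimal polynomial of γ. From γ = √290 + √191: γ^2 = 290 + 2√(55390) + 191 = 481 + 2√(55390), so γ^2 - 481 = 2√(55390); squaring, (γ^2 - 481)^2 = 4·55390, i.e. γ^4 - 962γ^2 + 231361 - 221560 = 0, i.e. γ^4 - 962γ^2 + 9801 = 0. So γ is a root of x^4 - 962x^2 + 9801. This polynomial is irreducible over Q: it has no rational root (each ±√290 ± √191 is irrational), and any factorization into two quadratics over Q would force √(55390) ∈ Q (pairing opposite roots) or √290, √191 ∈ Q (other pairings), all impossible. Hence [Q(γ):Q] = 4 = [Q(√290, √191):Q], so Q(γ) = Q(√290, √191).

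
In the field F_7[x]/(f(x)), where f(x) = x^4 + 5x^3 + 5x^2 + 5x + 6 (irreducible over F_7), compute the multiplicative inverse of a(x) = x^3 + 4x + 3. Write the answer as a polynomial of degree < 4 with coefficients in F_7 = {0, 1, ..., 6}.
a(x)^(-1) ≡ 3x^3 + 3x^2 + 4x + 1 (mod f(x))

Since f is irreducible over F_7, F_7[x]/(f) is a field and a(x) ≠ 0 has an inverse. Apply the extended Euclidean algorithm to f(x) and a(x) in F_7[x]: f(x) = (x + 5)·a(x) + (x^2 + 3x + 5);  a(x) = (x + 4)·(x^2 + 3x + 5) + (x + 4);  (x^2 + 3x + 5) = (x + 6)·(x + 4) + (2). The last nonzero remainder is the constant 2 = gcd(f, a) in F_7. Back-substituting through the division chain expresses 2 = s(x)·a(x) + t(x)·f(x) with s(x) ≡ 6x^3 + 6x^2 + x + 2 (mod f), so (6x^3 + 6x^2 + x + 2)·a(x) ≡ 2 (mod f). Multiplying by 2^(-1) ≡ 4 in F_7 gives a(x)^(-1) ≡ 4·(6x^3 + 6x^2 + x + 2) ≡ 3x^3 + 3x^2 + 4x + 1 (mod f). Check: (x^3 + 4x + 3)·(3x^3 + 3x^2 + 4x + 1) = 3x^6 + 3x^5 + 2x^4 + x^3 + 4x^2 + 2x + 3 ≡ 1 (mod x^4 + 5x^3 + 5x^2 + 5x + 6).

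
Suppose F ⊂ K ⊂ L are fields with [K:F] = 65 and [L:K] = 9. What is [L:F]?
[L:F] = 585

The tower law says that for any tower of field extensions F ⊂ K ⊂ L with finite degrees, [L:F] = [L:K] · [K:F]. Here this gives [L:F] = 9 · 65 = 585.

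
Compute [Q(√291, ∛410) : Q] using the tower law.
[Q(√291, ∛410) : Q] = 6

Let L = Q(√291, ∛410). Since Q(√291) ⊂ L and [Q(√291):Q] = 2, the tower law gives 2 | [L:Q]. Likewise Q(∛410) ⊂ L with [Q(∛410):Q] = 3 (because 410 is not a perfect cube), so 3 | [L:Q]. As gcd(2,3) = 1, [L:Q] is divisible by 6. Conversely L is generated over Q by √291 and ∛410, so [L:Q] ≤ 2·3 = 6. Therefore [Q(√291, ∛410) : Q] = 6.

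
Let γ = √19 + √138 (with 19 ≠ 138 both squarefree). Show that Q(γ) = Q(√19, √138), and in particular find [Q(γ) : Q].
[Q(γ) : Q] = 4 (equivalently, Q(γ) = Q(√19, √138))

Obviously Q(γ) ⊆ Q(√19, √138), and [Q(√19, √138):Q] = 4 (since 19, 138 are distinct squarefree integers > 1 with 2622 not a perfect square). To show equality we compute the minimal polynomial of γ. From γ = √19 + √138: γ^2 = 19 + 2√(2622) + 138 = 157 + 2√(2622), so γ^2 - 157 = 2√(2622); squaring, (γ^2 - 157)^2 = 4·2622, i.e. γ^4 - 314γ^2 + 24649 - 10488 = 0, i.e. γ^4 - 314γ^2 + 14161 = 0. So γ is a root of x^4 - 314x^2 + 14161. This polynomial is irreducible over Q: it has no rational root (each ±√19 ± √138 is irrational), and any factorization into two quadratics over Q would force √(2622) ∈ Q (pairing opposite roots) or √19, √138 ∈ Q (other pairings), all impossible. Hence [Q(γ):Q] = 4 = [Q(√19, √138):Q], so Q(γ) = Q(√19, √138).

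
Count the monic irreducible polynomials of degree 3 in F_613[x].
There are 76781928 monic irreducible polynomials of degree 3 over F_613

Each element of F_{613^3} that lies in no proper subfield is a root of exactly one monic irreducible of degree 3 over F_613, and each such polynomial has 3 distinct roots in F_{613^3}. By Möbius inversion the count is N_613(3) = (1/3) Σ_{d|3} μ(3/d) · 613^d = (1/3)(μ(3)·613^1 + μ(1)·613^3) = 230345784/3 = 76781928.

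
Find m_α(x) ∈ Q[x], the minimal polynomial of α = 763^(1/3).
m_α(x) = x^3 - 763

α satisfies α^3 = 763, so x^3 - 763 annihilates α. By the rational root test, a rational root p/q (in lowest terms) of x^3 - 763 would satisfy p^3 = 763 q^3, forcing q = 1 and p^3 = 763; but 763 is not a perfect cube, contradiction. A monic cubic over Q with no rational root is irreducible (any nontrivial factorization would include a linear factor). Hence x^3 - 763 is the minimal polynomial of α, and in particular [Q(α):Q] = 3.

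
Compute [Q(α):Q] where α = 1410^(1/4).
[Q(α):Q] = 4

α is a root of x^4 - 1410. By Eisenstein's criterion at the prime p = 2 (which divides the constant term 1410 but p^2 = 4 does not, since 1410 is squarefree), x^4 - 1410 is irreducible over Q. Hence [Q(α):Q] = 4.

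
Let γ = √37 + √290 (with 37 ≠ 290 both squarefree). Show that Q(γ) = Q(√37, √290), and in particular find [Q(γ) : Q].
[Q(γ) : Q] = 4 (equivalently, Q(γ) = Q(√37, √290))

Obviously Q(γ) ⊆ Q(√37, √290), and [Q(√37, √290):Q] = 4 (since 37, 290 are distinct squarefree integers > 1 with 10730 not a perfect square). To show equality we compute the minimal polynomial of γ. From γ = √37 + √290: γ^2 = 37 + 2√(10730) + 290 = 327 + 2√(10730), so γ^2 - 327 = 2√(10730); squaring, (γ^2 - 327)^2 = 4·10730, i.e. γ^4 - 654γ^2 + 106929 - 42920 = 0, i.e. γ^4 - 654γ^2 + 64009 = 0. So γ is a root of x^4 - 654x^2 + 64009. This polynomial is irreducible over Q: it has no rational root (each ±√37 ± √290 is irrational), and any factorization into two quadratics over Q would force √(10730) ∈ Q (pairing opposite roots) or √37, √290 ∈ Q (other pairings), all impossible. Hence [Q(γ):Q] = 4 = [Q(√37, √290):Q], so Q(γ) = Q(√37, √290).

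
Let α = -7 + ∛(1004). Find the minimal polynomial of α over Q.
m_α(x) = x^3 + 21x^2 + 147x - 661

Set β = α + 7 = ∛(1004), so β^3 = 1004. Then (α + 7)^3 - 1004 = 0, i.e. α is a root of g(x) = (x + 7)^3 - 1004 = x^3 + 21x^2 + 147x - 661. Since g(x) = h(x + 7) where h(x) = x^3 - 1004, and h is irreducible over Q (because 1004 is not a perfect cube, so h has no rational root, and a monic cubic with no rational root is irreducible), g is also irreducible (irreducibility is preserved under the substitution x → x + 7). Hence m_α(x) = x^3 + 21x^2 + 147x - 661.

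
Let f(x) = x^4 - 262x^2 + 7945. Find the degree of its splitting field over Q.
[K : Q] = 4

Solving the quadratic in x^2: x^2 = (262 ± √(262^2 - 4·7945))/2 = (262 ± √36864)/2 = (262 ± 192)/2, giving x^2 = 35 or x^2 = 227. So f(x) = (x^2 - 35)(x^2 - 227) and the roots of f are ±√35, ±√227. Hence the splitting field is K = Q(√35, √227). Since 35 and 227 are distinct squarefree integers > 1, their product 7945 is not a perfect square, so √227 ∉ Q(√35). By the tower law [K:Q] = [Q(√35,√227):Q(√35)] · [Q(√35):Q] = 2 · 2 = 4.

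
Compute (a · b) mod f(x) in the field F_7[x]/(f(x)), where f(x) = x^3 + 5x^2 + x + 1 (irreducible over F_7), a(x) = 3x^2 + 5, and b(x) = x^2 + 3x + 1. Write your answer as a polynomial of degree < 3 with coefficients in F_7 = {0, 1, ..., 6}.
a · b ≡ 4x + 4 (mod f(x))

Multiply in F_7[x]: a(x)·b(x) = (3x^2 + 5)·(x^2 + 3x + 1) = 3x^4 + 2x^3 + x^2 + x + 5. This has degree ≥ 3, so divide by f(x) over F_7: 3x^4 + 2x^3 + x^2 + x + 5 = (3x + 1)·(x^3 + 5x^2 + x + 1) + (4x + 4). Hence a·b ≡ 4x + 4 (mod f). (F_7[x]/(f) is a field with 7^3 = 343 elements since f is irreducible of degree 3.)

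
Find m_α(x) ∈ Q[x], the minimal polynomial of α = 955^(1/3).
m_α(x) = x^3 - 955

α satisfies α^3 = 955, so x^3 - 955 annihilates α. By the rational root test, a rational root p/q (in lowest terms) of x^3 - 955 would satisfy p^3 = 955 q^3, forcing q = 1 and p^3 = 955; but 955 is not a perfect cube, contradiction. A monic cubic over Q with no rational root is irreducible (any nontrivial factorization would include a linear factor). Hence x^3 - 955 is the minimal polynomial of α, and in particular [Q(α):Q] = 3.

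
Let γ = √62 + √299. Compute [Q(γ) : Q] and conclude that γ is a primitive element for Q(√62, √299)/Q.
[Q(γ) : Q] = 4 (equivalently, Q(γ) = Q(√62, √299))

Obviously Q(γ) ⊆ Q(√62, √299), and [Q(√62, √299):Q] = 4 (since 62, 299 are distinct squarefree integers > 1 with 18538 not a perfect square). To show equality we compute the minimal polynomial of γ. From γ = √62 + √299: γ^2 = 62 + 2√(18538) + 299 = 361 + 2√(18538), so γ^2 - 361 = 2√(18538); squaring, (γ^2 - 361)^2 = 4·18538, i.e. γ^4 - 722γ^2 + 130321 - 74152 = 0, i.e. γ^4 - 722γ^2 + 56169 = 0. So γ is a root of x^4 - 722x^2 + 56169. This polynomial is irreducible over Q: it has no rational root (each ±√62 ± √299 is irrational), and any factorization into two quadratics over Q would force √(18538) ∈ Q (pairing opposite roots) or √62, √299 ∈ Q (other pairings), all impossible. Hence [Q(γ):Q] = 4 = [Q(√62, √299):Q], so Q(γ) = Q(√62, √299).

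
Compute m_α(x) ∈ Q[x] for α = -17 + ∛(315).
m_α(x) = x^3 + 51x^2 + 867x + 4598

Set β = α + 17 = ∛(315), so β^3 = 315. Then (α + 17)^3 - 315 = 0, i.e. α is a root of g(x) = (x + 17)^3 - 315 = x^3 + 51x^2 + 867x + 4598. Since g(x) = h(x + 17) where h(x) = x^3 - 315, and h is irreducible over Q (because 315 is not a perfect cube, so h has no rational root, and a monic cubic with no rational root is irreducible), g is also irreducible (irreducibility is preserved under the substitution x → x + 17). Hence m_α(x) = x^3 + 51x^2 + 867x + 4598.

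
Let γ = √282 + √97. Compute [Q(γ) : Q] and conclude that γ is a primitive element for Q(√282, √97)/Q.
[Q(γ) : Q] = 4 (equivalently, Q(γ) = Q(√282, √97))

Obviously Q(γ) ⊆ Q(√282, √97), and [Q(√282, √97):Q] = 4 (since 282, 97 are distinct squarefree integers > 1 with 27354 not a perfect square). To show equality we compute the minimal polynomial of γ. From γ = √282 + √97: γ^2 = 282 + 2√(27354) + 97 = 379 + 2√(27354), so γ^2 - 379 = 2√(27354); squaring, (γ^2 - 379)^2 = 4·27354, i.e. γ^4 - 758γ^2 + 143641 - 109416 = 0, i.e. γ^4 - 758γ^2 + 34225 = 0. So γ is a root of x^4 - 758x^2 + 34225. This polynomial is irreducible over Q: it has no rational root (each ±√282 ± √97 is irrational), and any factorization into two quadratics over Q would force √(27354) ∈ Q (pairing opposite roots) or √282, √97 ∈ Q (other pairings), all impossible. Hence [Q(γ):Q] = 4 = [Q(√282, √97):Q], so Q(γ) = Q(√282, √97).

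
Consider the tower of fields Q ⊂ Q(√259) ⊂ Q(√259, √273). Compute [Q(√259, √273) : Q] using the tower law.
[Q(√259, √273) : Q] = 4

[Q(√259):Q] = 2 (min poly x^2 - 259, irreducible since 259 is squarefree > 1). For the top step, suppose √273 ∈ Q(√259), say √273 = c + d√259 with c, d ∈ Q. Squaring: 273 = c^2 + 259d^2 + 2cd√259. Since √259 ∉ Q this forces 2cd = 0. If d = 0 then √273 = c ∈ Q, contradicting 273 squarefree > 1. If c = 0 then 273 = 259d^2, so 259·273 = (259d)^2 is a perfect square in Q — but 259·273 = 70707 is not a perfect square (since 259 and 273 are distinct squarefree integers). Contradiction. Hence √273 ∉ Q(√259), so x^2 - 273 stays irreducible over Q(√259) and [Q(√259, √273) : Q(√259)] = 2. By the tower law, [Q(√259, √273) : Q] = 2 · 2 = 4.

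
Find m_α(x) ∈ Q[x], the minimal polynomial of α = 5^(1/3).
m_α(x) = x^3 - 5

α satisfies α^3 = 5, so x^3 - 5 annihilates α. By the rational root test, a rational root p/q (in lowest terms) of x^3 - 5 would satisfy p^3 = 5 q^3, forcing q = 1 and p^3 = 5; but 5 is not a perfect cube, contradiction. A monic cubic over Q with no rational root is irreducible (any nontrivial factorization would include a linear factor). Hence x^3 - 5 is the minimal polynomial of α, and in particular [Q(α):Q] = 3.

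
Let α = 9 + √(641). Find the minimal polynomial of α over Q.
m_α(x) = x^2 - 18x - 560

From α - 9 = √(641), squaring gives (α - 9)^2 = 641, i.e. α^2 - 18α + 81 = 641, so α^2 - 18α - 560 = 0. The discriminant of x^2 - 18x - 560 is (-18)^2 - 4·(-560) = 324 + 2240 = 2564, and 4·(641) is not a perfect square in Q since 641 is squarefree and ≠ 1. Hence x^2 - 18x - 560 is irreducible over Q and is the minimal polynomial of α.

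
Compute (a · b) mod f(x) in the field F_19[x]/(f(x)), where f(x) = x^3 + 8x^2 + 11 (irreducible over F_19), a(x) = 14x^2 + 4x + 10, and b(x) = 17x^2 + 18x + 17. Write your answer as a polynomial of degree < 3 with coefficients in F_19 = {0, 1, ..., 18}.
a · b ≡ 4x^2 + 5x (mod f(x))

Multiply in F_19[x]: a(x)·b(x) = (14x^2 + 4x + 10)·(17x^2 + 18x + 17) = 10x^4 + 16x^3 + 5x^2 + x + 18. This has degree ≥ 3, so divide by f(x) over F_19: 10x^4 + 16x^3 + 5x^2 + x + 18 = (10x + 12)·(x^3 + 8x^2 + 11) + (4x^2 + 5x). Hence a·b ≡ 4x^2 + 5x (mod f). (F_19[x]/(f) is a field with 19^3 = 6859 elements since f is irreducible of degree 3.)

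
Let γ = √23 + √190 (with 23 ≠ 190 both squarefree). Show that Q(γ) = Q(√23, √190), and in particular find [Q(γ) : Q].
[Q(γ) : Q] = 4 (equivalently, Q(γ) = Q(√23, √190))

Obviously Q(γ) ⊆ Q(√23, √190), and [Q(√23, √190):Q] = 4 (since 23, 190 are distinct squarefree integers > 1 with 4370 not a perfect square). To show equality we compute the minimal polynomial of γ. From γ = √23 + √190: γ^2 = 23 + 2√(4370) + 190 = 213 + 2√(4370), so γ^2 - 213 = 2√(4370); squaring, (γ^2 - 213)^2 = 4·4370, i.e. γ^4 - 426γ^2 + 45369 - 17480 = 0, i.e. γ^4 - 426γ^2 + 27889 = 0. So γ is a root of x^4 - 426x^2 + 27889. This polynomial is irreducible over Q: it has no rational root (each ±√23 ± √190 is irrational), and any factorization into two quadratics over Q would force √(4370) ∈ Q (pairing opposite roots) or √23, √190 ∈ Q (other pairings), all impossible. Hence [Q(γ):Q] = 4 = [Q(√23, √190):Q], so Q(γ) = Q(√23, √190).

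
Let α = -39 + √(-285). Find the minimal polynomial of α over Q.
m_α(x) = x^2 + 78x + 1806

From α + 39 = √(-285), squaring gives (α + 39)^2 = -285, i.e. α^2 + 78α + 1521 = -285, so α^2 + 78α + 1806 = 0. The discriminant of x^2 + 78x + 1806 is (78)^2 - 4·(1806) = 6084 - 7224 = -1140, and 4·(-285) is not a perfect square in Q since -285 is squarefree and ≠ 1. Hence x^2 + 78x + 1806 is irreducible over Q and is the minimal polynomial of α.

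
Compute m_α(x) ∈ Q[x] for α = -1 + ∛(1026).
m_α(x) = x^3 + 3x^2 + 3x - 1025

Set β = α + 1 = ∛(1026), so β^3 = 1026. Then (α + 1)^3 - 1026 = 0, i.e. α is a root of g(x) = (x + 1)^3 - 1026 = x^3 + 3x^2 + 3x - 1025. Since g(x) = h(x + 1) where h(x) = x^3 - 1026, and h is irreducible over Q (because 1026 is not a perfect cube, so h has no rational root, and a monic cubic with no rational root is irreducible), g is also irreducible (irreducibility is preserved under the substitution x → x + 1). Hence m_α(x) = x^3 + 3x^2 + 3x - 1025.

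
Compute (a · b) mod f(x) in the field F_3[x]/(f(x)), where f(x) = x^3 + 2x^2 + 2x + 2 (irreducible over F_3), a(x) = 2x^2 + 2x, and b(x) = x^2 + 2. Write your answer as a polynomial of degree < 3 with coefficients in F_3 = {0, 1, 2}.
a · b ≡ x^2 + x + 1 (mod f(x))

Multiply in F_3[x]: a(x)·b(x) = (2x^2 + 2x)·(x^2 + 2) = 2x^4 + 2x^3 + x^2 + x. This has degree ≥ 3, so divide by f(x) over F_3: 2x^4 + 2x^3 + x^2 + x = (2x + 1)·(x^3 + 2x^2 + 2x + 2) + (x^2 + x + 1). Hence a·b ≡ x^2 + x + 1 (mod f). (F_3[x]/(f) is a field with 3^3 = 27 elements since f is irreducible of degree 3.)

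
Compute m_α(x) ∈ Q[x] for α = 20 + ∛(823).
m_α(x) = x^3 - 60x^2 + 1200x - 8823

Set β = α - 20 = ∛(823), so β^3 = 823. Then (α - 20)^3 - 823 = 0, i.e. α is a root of g(x) = (x - 20)^3 - 823 = x^3 - 60x^2 + 1200x - 8823. Since g(x) = h(x - 20) where h(x) = x^3 - 823, and h is irreducible over Q (because 823 is not a perfect cube, so h has no rational root, and a monic cubic with no rational root is irreducible), g is also irreducible (irreducibility is preserved under the substitution x → x - 20). Hence m_α(x) = x^3 - 60x^2 + 1200x - 8823.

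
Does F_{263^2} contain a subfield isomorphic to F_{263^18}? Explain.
No: F_{263^18} is not a subfield of F_{263^2}

F_{p^m} embeds in F_{p^n} iff m | n. Here 18 ∤ 2 (since 2 = 0·18 + 2 with remainder 2 ≠ 0), so F_{263^18} is not a subfield of F_{263^2}. Equivalently: if it were, the tower law would give 18 = [F_{263^18}:F_263] dividing [F_{263^2}:F_263] = 2, contradiction.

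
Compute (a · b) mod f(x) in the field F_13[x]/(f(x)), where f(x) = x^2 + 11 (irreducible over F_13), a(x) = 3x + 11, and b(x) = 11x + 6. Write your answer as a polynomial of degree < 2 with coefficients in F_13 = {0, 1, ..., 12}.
a · b ≡ 9x + 2 (mod f(x))

Multiply in F_13[x]: a(x)·b(x) = (3x + 11)·(11x + 6) = 7x^2 + 9x + 1. This has degree ≥ 2, so divide by f(x) over F_13: 7x^2 + 9x + 1 = (7)·(x^2 + 11) + (9x + 2). Hence a·b ≡ 9x + 2 (mod f). (F_13[x]/(f) is a field with 13^2 = 169 elements since f is irreducible of degree 2.)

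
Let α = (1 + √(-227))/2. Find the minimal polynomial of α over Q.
m_α(x) = x^2 - x + 57

From 2α - 1 = √(-227), squaring gives (2α - 1)^2 = -227, i.e. 4α^2 - 4α + 1 = -227, so α^2 - α + (1 + 227)/4 = 0. Since -227 ≡ 1 (mod 4), (1 + 227)/4 = 57 ∈ Z. The polynomial x^2 - x + 57 has discriminant 1 - 4·(57) = -227, which is not a perfect square in Q (d = -227 is squarefree and ≠ 1), so x^2 - x + 57 is irreducible over Q. It is the minimal polynomial of α.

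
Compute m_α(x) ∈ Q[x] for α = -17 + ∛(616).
m_α(x) = x^3 + 51x^2 + 867x + 4297

Set β = α + 17 = ∛(616), so β^3 = 616. Then (α + 17)^3 - 616 = 0, i.e. α is a root of g(x) = (x + 17)^3 - 616 = x^3 + 51x^2 + 867x + 4297. Since g(x) = h(x + 17) where h(x) = x^3 - 616, and h is irreducible over Q (because 616 is not a perfect cube, so h has no rational root, and a monic cubic with no rational root is irreducible), g is also irreducible (irreducibility is preserved under the substitution x → x + 17). Hence m_α(x) = x^3 + 51x^2 + 867x + 4297.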